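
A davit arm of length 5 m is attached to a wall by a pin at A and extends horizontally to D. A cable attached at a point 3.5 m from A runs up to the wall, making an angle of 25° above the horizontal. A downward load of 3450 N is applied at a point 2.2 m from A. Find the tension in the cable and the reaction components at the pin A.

T = 5131 N, A_x = 4651 N, A_y = 1281 N

ΣM about A: T·sin25°·3.5 − 3450·2.2 = 0 → T = 7590/(3.5·0.422618) = 5131.28 ≈ 5131 N.
ΣF_x = 0: A_x − T·cos25° = 0 → A_x = 5131.28 × 0.906308 = 4651 N.
ΣF_y = 0: A_y + T·sin25° − 3450 = 0 → A_y = 3450 − 5131.28 × 0.422618 = 1281 N.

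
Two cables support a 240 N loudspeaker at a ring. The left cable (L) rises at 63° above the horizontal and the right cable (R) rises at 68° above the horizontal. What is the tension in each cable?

T_L = 119.1 N, T_R = 144.4 N

ΣF_x = 0: −T_L·cos63° + T_R·cos68° = 0 → T_R = 1.21191·T_L.
ΣF_y = 0: T_L·sin63° + T_R·sin68° = 240.
Substitute: T_L·(0.891007 + 1.21191·0.927184) = 240 → T_L = 119.126 ≈ 119.1 N.
Then T_R = 1.21191 × 119.126 = 144.4 N.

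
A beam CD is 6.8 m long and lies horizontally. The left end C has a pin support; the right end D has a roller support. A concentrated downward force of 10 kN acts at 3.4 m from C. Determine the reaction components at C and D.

C_x = 0, C_y = 5.000 kN, D_y = 5.000 kN

Taking moments about C: D_y·6.8 − 10·3.4 = 0 → D_y = 34/6.8 = 5.000 kN.
ΣF_y = 0: C_y + 5 − 10 = 0 → C_y = 5.000 kN.
ΣF_x = 0: no horizontal applied forces, so C_x = 0.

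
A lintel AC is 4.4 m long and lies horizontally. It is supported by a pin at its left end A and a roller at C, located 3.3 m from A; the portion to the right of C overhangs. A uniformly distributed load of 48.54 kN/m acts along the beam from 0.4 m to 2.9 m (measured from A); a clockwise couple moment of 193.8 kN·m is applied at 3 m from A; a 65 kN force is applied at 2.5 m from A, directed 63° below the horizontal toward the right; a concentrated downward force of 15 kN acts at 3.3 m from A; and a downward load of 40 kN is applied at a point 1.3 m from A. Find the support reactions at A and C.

A_x = -29.51 kN, A_y = 40.23 kN, C_y = 194.0 kN

Resultant of the distributed load: 48.54 × 2.5 = 121.35 kN at 1.65 m from A.
Moments about A: C_y·3.3 − (48.54·2.5)·1.65 − 193.8 − 65·sin63°·2.5 − 15·3.3 − 40·1.3 = 0 → C_y = 640.316/3.3 = 194.035 ≈ 194.0 kN.
ΣF_y = 0: A_y + 194.035 − 48.54·2.5 − 65·sin63° − 15 − 40 = 0 → A_y = 40.23 kN.
ΣF_x = 0: A_x + 65·cos63° = 0 → A_x = -29.51 kN.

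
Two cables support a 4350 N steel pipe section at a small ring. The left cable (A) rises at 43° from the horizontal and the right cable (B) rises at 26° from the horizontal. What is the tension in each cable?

ΣF_x = 0: −T_A·cos43° + T_B·cos26° = 0 → T_B = 0.813706·T_A.
ΣF_y = 0: T_A·sin43° + T_B·sin26° = 4350.
Substitute: T_A·(0.681998 + 0.813706·0.438371) = 4350 → T_A = 4187.91 ≈ 4188 N.
Then T_B = 0.813706 × 4187.91 = 3408 N.

T_A = 4188 N, T_B = 3408 N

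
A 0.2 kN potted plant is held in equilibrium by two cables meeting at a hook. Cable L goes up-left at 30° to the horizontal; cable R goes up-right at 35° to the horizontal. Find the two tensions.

ΣF_x = 0: −T_L·cos30° + T_R·cos35° = 0 → T_R = 1.05722·T_L.
ΣF_y = 0: T_L·sin30° + T_R·sin35° = 0.2.
Substitute: T_L·(0.5 + 1.05722·0.573576) = 0.2 → T_L = 0.180767 ≈ 0.1808 kN.
Then T_R = 1.05722 × 0.180767 = 0.1911 kN.

T_L = 0.1808 kN, T_R = 0.1911 kN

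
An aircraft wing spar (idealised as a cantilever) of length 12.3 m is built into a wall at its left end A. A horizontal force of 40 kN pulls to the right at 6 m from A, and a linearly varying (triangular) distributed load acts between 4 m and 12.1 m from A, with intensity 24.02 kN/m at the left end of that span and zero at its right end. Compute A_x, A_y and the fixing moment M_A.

A_x = -40.00 kN, A_y = 97.28 kN, M_A = 651.8 kN·m

Resultant of the triangular load: ½ × 24.02 × 8.1 = 97.281 kN, acting at 6.7 m from A (one-third of the span from the peak).
ΣF_x = 0: A_x + 40 = 0 → A_x = -40.00 kN.
ΣF_y = 0: A_y − ½·24.02·8.1 = 0 → A_y = 97.28 kN.
ΣM about A: M_A − (½·24.02·8.1)·6.7 = 0 → M_A = 651.8 kN·m.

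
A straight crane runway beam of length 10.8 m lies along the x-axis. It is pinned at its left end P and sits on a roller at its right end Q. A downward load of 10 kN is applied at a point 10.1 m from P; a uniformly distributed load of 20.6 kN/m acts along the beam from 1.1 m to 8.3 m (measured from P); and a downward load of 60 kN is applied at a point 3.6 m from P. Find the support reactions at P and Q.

Resultant of the distributed load: 20.6 × 7.2 = 148.32 kN at 4.7 m from P.
Taking moments about P: Q_y·10.8 − 10·10.1 − (20.6·7.2)·4.7 − 60·3.6 = 0 → Q_y = 1014.104/10.8 = 93.8985 ≈ 93.90 kN.
ΣF_y = 0: P_y + 93.8985 − 10 − 20.6·7.2 − 60 = 0 → P_y = 124.4 kN.
ΣF_x = 0: no horizontal applied forces, so P_x = 0.

P_x = 0, P_y = 124.4 kN, Q_y = 93.90 kN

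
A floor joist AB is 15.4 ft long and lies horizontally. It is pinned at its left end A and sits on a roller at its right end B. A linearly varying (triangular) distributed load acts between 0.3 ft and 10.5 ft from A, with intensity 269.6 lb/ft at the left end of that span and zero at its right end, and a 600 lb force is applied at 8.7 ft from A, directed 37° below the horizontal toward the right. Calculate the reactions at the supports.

A_x = -479.2 lb, A_y = 1202 lb, B_y = 534.3 lb

Resultant of the triangular load: ½ × 269.6 × 10.2 = 1374.96 lb, acting at 3.7 ft from A (one-third of the span from the peak).
ΣM about A: B_y·15.4 − (½·269.6·10.2)·3.7 − 600·sin37°·8.7 = 0 → B_y = 8228.83/15.4 = 534.34 ≈ 534.3 lb.
ΣF_y = 0: A_y + 534.34 − ½·269.6·10.2 − 600·sin37° = 0 → A_y = 1202 lb.
ΣF_x = 0: A_x + 600·cos37° = 0 → A_x = -479.2 lb.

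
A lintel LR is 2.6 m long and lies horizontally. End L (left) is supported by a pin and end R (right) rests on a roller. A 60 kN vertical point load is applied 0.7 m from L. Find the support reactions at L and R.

L_x = 0, L_y = 43.85 kN, R_y = 16.15 kN

Moments about L: R_y·2.6 − 60·0.7 = 0 → R_y = 42/2.6 = 16.1538 ≈ 16.15 kN.
ΣF_y = 0: L_y + 16.1538 − 60 = 0 → L_y = 43.85 kN.
ΣF_x = 0: no horizontal applied forces, so L_x = 0.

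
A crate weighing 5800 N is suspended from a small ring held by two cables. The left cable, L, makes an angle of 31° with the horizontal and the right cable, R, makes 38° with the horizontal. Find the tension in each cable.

T_L = 4896 N, T_R = 5325 N

ΣF_x = 0: −T_L·cos31° + T_R·cos38° = 0 → T_R = 1.08776·T_L.
ΣF_y = 0: T_L·sin31° + T_R·sin38° = 5800.
Substitute: T_L·(0.515038 + 1.08776·0.615661) = 5800 → T_L = 4895.63 ≈ 4896 N.
Then T_R = 1.08776 × 4895.63 = 5325 N.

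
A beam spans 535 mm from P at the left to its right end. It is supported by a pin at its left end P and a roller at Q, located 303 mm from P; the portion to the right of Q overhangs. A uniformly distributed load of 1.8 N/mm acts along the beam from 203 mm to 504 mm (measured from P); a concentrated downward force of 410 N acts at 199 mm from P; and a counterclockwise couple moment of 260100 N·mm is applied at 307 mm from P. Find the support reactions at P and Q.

Resultant of the distributed load: 1.8 × 301 = 541.8 N at 353.5 mm from P.
ΣM about P: Q_y·303 − (1.8·301)·353.5 − 410·199 + 260100 = 0 → Q_y = 13016.3/303 = 42.9581 ≈ 42.96 N.
ΣF_y = 0: P_y + 42.9581 − 1.8·301 − 410 = 0 → P_y = 908.8 N.
ΣF_x = 0: no horizontal applied forces, so P_x = 0.

P_x = 0, P_y = 908.8 N, Q_y = 42.96 N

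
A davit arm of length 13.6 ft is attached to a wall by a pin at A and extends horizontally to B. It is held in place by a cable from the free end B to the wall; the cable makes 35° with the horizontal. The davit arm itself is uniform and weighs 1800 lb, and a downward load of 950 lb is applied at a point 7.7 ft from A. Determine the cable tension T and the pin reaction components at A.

T = 2507 lb, A_x = 2053 lb, A_y = 1312 lb

ΣM about A: T·sin35°·13.6 − 1800·6.8 − 950·7.7 = 0 → T = 19555/(13.6·0.573576) = 2506.85 ≈ 2507 lb.
ΣF_x = 0: A_x − T·cos35° = 0 → A_x = 2506.85 × 0.819152 = 2053 lb.
ΣF_y = 0: A_y + T·sin35° − 1800 − 950 = 0 → A_y = 2750 − 2506.85 × 0.573576 = 1312 lb.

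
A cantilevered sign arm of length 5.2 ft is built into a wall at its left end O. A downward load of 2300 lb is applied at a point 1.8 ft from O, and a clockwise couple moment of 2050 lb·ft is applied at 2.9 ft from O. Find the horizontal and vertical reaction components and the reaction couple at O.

O_x = 0, O_y = 2300 lb, M_O = 6190 lb·ft

ΣF_x = 0: O_x = 0.
ΣF_y = 0: O_y − 2300 = 0 → O_y = 2300 lb.
ΣM about O: M_O − 2300·1.8 − 2050 = 0 → M_O = 6190 lb·ft.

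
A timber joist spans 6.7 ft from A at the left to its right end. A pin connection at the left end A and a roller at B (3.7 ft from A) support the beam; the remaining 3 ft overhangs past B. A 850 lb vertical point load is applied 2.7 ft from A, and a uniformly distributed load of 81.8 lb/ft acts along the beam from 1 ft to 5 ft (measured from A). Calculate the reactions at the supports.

A_x = 0, A_y = 291.6 lb, B_y = 885.6 lb

Resultant of the distributed load: 81.8 × 4 = 327.2 lb at 3 ft from A.
Moments about A: B_y·3.7 − 850·2.7 − (81.8·4)·3 = 0 → B_y = 3276.6/3.7 = 885.568 ≈ 885.6 lb.
ΣF_y = 0: A_y + 885.568 − 850 − 81.8·4 = 0 → A_y = 291.6 lb.
ΣF_x = 0: no horizontal applied forces, so A_x = 0.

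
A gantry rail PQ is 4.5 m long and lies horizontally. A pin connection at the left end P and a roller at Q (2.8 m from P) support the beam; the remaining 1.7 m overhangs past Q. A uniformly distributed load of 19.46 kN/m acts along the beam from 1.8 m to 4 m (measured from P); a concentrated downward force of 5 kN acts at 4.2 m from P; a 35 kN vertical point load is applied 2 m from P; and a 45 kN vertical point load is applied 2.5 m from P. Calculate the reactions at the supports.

Resultant of the distributed load: 19.46 × 2.2 = 42.812 kN at 2.9 m from P.
Taking moments about P: Q_y·2.8 − (19.46·2.2)·2.9 − 5·4.2 − 35·2 − 45·2.5 = 0 → Q_y = 327.6548/2.8 = 117.02 ≈ 117.0 kN.
ΣF_y = 0: P_y + 117.02 − 19.46·2.2 − 5 − 35 − 45 = 0 → P_y = 10.79 kN.
ΣF_x = 0: no horizontal applied forces, so P_x = 0.

P_x = 0, P_y = 10.79 kN, Q_y = 117.0 kN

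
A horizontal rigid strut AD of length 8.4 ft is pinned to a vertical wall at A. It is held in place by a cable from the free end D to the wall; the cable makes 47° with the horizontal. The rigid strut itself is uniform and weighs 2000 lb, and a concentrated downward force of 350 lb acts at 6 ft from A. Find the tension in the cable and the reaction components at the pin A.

T = 1709 lb, A_x = 1166 lb, A_y = 1100 lb

ΣM about A: T·sin47°·8.4 − 2000·4.2 − 350·6 = 0 → T = 10500/(8.4·0.731354) = 1709.16 ≈ 1709 lb.
ΣF_x = 0: A_x − T·cos47° = 0 → A_x = 1709.16 × 0.681998 = 1166 lb.
ΣF_y = 0: A_y + T·sin47° − 2000 − 350 = 0 → A_y = 2350 − 1709.16 × 0.731354 = 1100 lb.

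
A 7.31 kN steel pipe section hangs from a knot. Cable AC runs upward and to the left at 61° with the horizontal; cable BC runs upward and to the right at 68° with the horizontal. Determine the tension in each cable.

ΣF_x = 0: −T_AC·cos61° + T_BC·cos68° = 0 → T_BC = 1.29418·T_AC.
ΣF_y = 0: T_AC·sin61° + T_BC·sin68° = 7.31.
Substitute: T_AC·(0.87462 + 1.29418·0.927184) = 7.31 → T_AC = 3.52363 ≈ 3.524 kN.
Then T_BC = 1.29418 × 3.52363 = 4.560 kN.

T_AC = 3.524 kN, T_BC = 4.560 kN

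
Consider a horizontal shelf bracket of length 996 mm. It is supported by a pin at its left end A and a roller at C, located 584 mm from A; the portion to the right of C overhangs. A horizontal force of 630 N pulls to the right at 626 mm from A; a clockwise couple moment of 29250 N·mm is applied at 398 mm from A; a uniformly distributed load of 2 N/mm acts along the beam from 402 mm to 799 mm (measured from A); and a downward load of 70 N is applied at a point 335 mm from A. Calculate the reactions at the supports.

A_x = -630.0 N, A_y = -42.67 N, C_y = 906.7 N

Resultant of the distributed load: 2 × 397 = 794 N at 600.5 mm from A.
Taking moments about A: C_y·584 − 29250 − (2·397)·600.5 − 70·335 = 0 → C_y = 529497/584 = 906.673 ≈ 906.7 N.
ΣF_y = 0: A_y + 906.673 − 2·397 − 70 = 0 → A_y = -42.67 N.
ΣF_x = 0: A_x + 630 = 0 → A_x = -630.0 N.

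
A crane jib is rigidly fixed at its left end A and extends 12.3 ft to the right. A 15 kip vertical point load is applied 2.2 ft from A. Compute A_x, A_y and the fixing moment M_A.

A_x = 0, A_y = 15.00 kip, M_A = 33.00 kip·ft

ΣF_x = 0: A_x = 0.
ΣF_y = 0: A_y − 15 = 0 → A_y = 15.00 kip.
ΣM about A: M_A − 15·2.2 = 0 → M_A = 33.00 kip·ft.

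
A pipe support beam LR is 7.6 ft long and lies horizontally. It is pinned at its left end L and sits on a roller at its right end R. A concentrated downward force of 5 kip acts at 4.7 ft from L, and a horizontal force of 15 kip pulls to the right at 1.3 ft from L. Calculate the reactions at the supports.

Moments about L: R_y·7.6 − 5·4.7 = 0 → R_y = 23.5/7.6 = 3.09211 ≈ 3.092 kip.
ΣF_y = 0: L_y + 3.09211 − 5 = 0 → L_y = 1.908 kip.
ΣF_x = 0: L_x + 15 = 0 → L_x = -15.00 kip.

L_x = -15.00 kip, L_y = 1.908 kip, R_y = 3.092 kip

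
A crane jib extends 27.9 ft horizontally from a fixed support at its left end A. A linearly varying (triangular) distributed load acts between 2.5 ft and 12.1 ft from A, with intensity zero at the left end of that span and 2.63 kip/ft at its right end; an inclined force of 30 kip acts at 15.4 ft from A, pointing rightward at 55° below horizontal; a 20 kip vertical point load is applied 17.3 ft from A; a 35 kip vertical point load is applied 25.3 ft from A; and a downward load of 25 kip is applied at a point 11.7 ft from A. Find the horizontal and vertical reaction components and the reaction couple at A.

A_x = -17.21 kip, A_y = 117.2 kip, M_A = 2015 kip·ft

Resultant of the triangular load: ½ × 2.63 × 9.6 = 12.624 kip, acting at 8.9 ft from A (one-third of the span from the peak).
ΣF_x = 0: A_x + 30·cos55° = 0 → A_x = -17.21 kip.
ΣF_y = 0: A_y − ½·2.63·9.6 − 30·sin55° − 20 − 35 − 25 = 0 → A_y = 117.2 kip.
ΣM about A: M_A − (½·2.63·9.6)·8.9 − 30·sin55°·15.4 − 20·17.3 − 35·25.3 − 25·11.7 = 0 → M_A = 2015 kip·ft.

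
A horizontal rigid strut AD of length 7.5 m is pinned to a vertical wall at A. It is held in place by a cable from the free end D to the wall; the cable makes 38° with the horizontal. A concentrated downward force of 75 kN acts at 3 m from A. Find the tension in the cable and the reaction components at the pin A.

T = 48.73 kN, A_x = 38.40 kN, A_y = 45.00 kN

ΣM about A: T·sin38°·7.5 − 75·3 = 0 → T = 225/(7.5·0.615661) = 48.7281 ≈ 48.73 kN.
ΣF_x = 0: A_x − T·cos38° = 0 → A_x = 48.7281 × 0.788011 = 38.40 kN.
ΣF_y = 0: A_y + T·sin38° − 75 = 0 → A_y = 75 − 48.7281 × 0.615661 = 45.00 kN.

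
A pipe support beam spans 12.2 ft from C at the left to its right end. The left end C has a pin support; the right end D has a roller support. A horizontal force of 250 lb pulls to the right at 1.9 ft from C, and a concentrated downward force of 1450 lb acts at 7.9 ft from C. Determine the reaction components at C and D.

ΣM about C: D_y·12.2 − 1450·7.9 = 0 → D_y = 11455/12.2 = 938.934 ≈ 938.9 lb.
ΣF_y = 0: C_y + 938.934 − 1450 = 0 → C_y = 511.1 lb.
ΣF_x = 0: C_x + 250 = 0 → C_x = -250.0 lb.

C_x = -250.0 lb, C_y = 511.1 lb, D_y = 938.9 lb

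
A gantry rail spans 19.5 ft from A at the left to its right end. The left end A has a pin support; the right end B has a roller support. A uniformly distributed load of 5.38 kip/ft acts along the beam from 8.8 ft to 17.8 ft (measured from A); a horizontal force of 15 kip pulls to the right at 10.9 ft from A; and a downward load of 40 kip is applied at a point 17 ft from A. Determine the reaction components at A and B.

A_x = -15.00 kip, A_y = 20.52 kip, B_y = 67.90 kip

Resultant of the distributed load: 5.38 × 9 = 48.42 kip at 13.3 ft from A.
ΣM about A: B_y·19.5 − (5.38·9)·13.3 − 40·17 = 0 → B_y = 1323.986/19.5 = 67.8967 ≈ 67.90 kip.
ΣF_y = 0: A_y + 67.8967 − 5.38·9 − 40 = 0 → A_y = 20.52 kip.
ΣF_x = 0: A_x + 15 = 0 → A_x = -15.00 kip.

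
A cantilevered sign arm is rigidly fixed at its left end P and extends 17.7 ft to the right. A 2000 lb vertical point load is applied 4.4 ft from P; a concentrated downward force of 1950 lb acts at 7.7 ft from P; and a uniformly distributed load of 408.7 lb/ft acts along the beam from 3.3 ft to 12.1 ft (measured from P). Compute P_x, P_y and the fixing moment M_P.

P_x = 0, P_y = 7547 lb, M_P = 51510 lb·ft

Resultant of the distributed load: 408.7 × 8.8 = 3596.56 lb at 7.7 ft from P.
ΣF_x = 0: P_x = 0.
ΣF_y = 0: P_y − 2000 − 1950 − 408.7·8.8 = 0 → P_y = 7547 lb.
ΣM about P: M_P − 2000·4.4 − 1950·7.7 − (408.7·8.8)·7.7 = 0 → M_P = 51510 lb·ft.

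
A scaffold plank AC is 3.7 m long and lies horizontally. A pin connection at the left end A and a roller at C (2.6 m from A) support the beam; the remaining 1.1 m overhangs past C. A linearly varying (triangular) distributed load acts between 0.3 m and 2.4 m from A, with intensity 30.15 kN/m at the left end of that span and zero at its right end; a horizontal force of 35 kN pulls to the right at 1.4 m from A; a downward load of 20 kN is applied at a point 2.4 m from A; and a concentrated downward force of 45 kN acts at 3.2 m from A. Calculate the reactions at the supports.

Resultant of the triangular load: ½ × 30.15 × 2.1 = 31.6575 kN, acting at 1 m from A (one-third of the span from the peak).
Taking moments about A: C_y·2.6 − (½·30.15·2.1)·1 − 20·2.4 − 45·3.2 = 0 → C_y = 223.6575/2.6 = 86.0221 ≈ 86.02 kN.
ΣF_y = 0: A_y + 86.0221 − ½·30.15·2.1 − 20 − 45 = 0 → A_y = 10.64 kN.
ΣF_x = 0: A_x + 35 = 0 → A_x = -35.00 kN.

A_x = -35.00 kN, A_y = 10.64 kN, C_y = 86.02 kN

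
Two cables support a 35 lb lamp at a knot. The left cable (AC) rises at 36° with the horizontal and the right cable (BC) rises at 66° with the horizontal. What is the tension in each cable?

T_AC = 14.55 lb, T_BC = 28.95 lb

ΣF_x = 0: −T_AC·cos36° + T_BC·cos66° = 0 → T_BC = 1.98904·T_AC.
ΣF_y = 0: T_AC·sin36° + T_BC·sin66° = 35.
Substitute: T_AC·(0.587785 + 1.98904·0.913545) = 35 → T_AC = 14.5538 ≈ 14.55 lb.
Then T_BC = 1.98904 × 14.5538 = 28.95 lb.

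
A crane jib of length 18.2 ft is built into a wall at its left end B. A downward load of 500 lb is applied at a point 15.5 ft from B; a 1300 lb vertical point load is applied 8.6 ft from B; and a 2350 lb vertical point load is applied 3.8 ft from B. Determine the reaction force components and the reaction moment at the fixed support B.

B_x = 0, B_y = 4150 lb, M_B = 27860 lb·ft

ΣF_x = 0: B_x = 0.
ΣF_y = 0: B_y − 500 − 1300 − 2350 = 0 → B_y = 4150 lb.
ΣM about B: M_B − 500·15.5 − 1300·8.6 − 2350·3.8 = 0 → M_B = 27860 lb·ft.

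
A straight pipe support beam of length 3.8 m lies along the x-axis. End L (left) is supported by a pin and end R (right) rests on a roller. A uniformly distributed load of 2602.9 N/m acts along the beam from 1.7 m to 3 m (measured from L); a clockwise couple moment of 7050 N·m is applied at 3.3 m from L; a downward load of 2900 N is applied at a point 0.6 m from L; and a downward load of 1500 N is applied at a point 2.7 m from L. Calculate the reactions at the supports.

Resultant of the distributed load: 2602.9 × 1.3 = 3383.77 N at 2.35 m from L.
ΣM about L: R_y·3.8 − (2602.9·1.3)·2.35 − 7050 − 2900·0.6 − 1500·2.7 = 0 → R_y = 20791.8595/3.8 = 5471.54 ≈ 5472 N.
ΣF_y = 0: L_y + 5471.54 − 2602.9·1.3 − 2900 − 1500 = 0 → L_y = 2312 N.
ΣF_x = 0: no horizontal applied forces, so L_x = 0.

L_x = 0, L_y = 2312 N, R_y = 5472 N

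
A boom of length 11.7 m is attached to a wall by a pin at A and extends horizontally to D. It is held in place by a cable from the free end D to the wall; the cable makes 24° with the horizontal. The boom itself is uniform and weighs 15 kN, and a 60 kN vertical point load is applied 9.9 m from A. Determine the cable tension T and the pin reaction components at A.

ΣM about A: T·sin24°·11.7 − 15·5.85 − 60·9.9 = 0 → T = 681.75/(11.7·0.406737) = 143.26 ≈ 143.3 kN.
ΣF_x = 0: A_x − T·cos24° = 0 → A_x = 143.26 × 0.913545 = 130.9 kN.
ΣF_y = 0: A_y + T·sin24° − 15 − 60 = 0 → A_y = 75 − 143.26 × 0.406737 = 16.73 kN.

T = 143.3 kN, A_x = 130.9 kN, A_y = 16.73 kN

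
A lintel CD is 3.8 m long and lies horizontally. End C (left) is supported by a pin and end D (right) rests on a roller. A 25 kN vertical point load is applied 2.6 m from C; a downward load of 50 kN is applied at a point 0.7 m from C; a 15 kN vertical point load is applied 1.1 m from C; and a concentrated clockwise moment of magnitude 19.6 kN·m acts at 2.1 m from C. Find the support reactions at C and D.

C_x = 0, C_y = 54.18 kN, D_y = 35.82 kN

Taking moments about C: D_y·3.8 − 25·2.6 − 50·0.7 − 15·1.1 − 19.6 = 0 → D_y = 136.1/3.8 = 35.8158 ≈ 35.82 kN.
ΣF_y = 0: C_y + 35.8158 − 25 − 50 − 15 = 0 → C_y = 54.18 kN.
ΣF_x = 0: no horizontal applied forces, so C_x = 0.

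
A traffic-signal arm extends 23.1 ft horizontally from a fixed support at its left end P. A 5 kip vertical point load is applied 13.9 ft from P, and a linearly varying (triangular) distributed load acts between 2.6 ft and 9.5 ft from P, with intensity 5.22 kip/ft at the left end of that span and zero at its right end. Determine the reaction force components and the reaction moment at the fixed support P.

Resultant of the triangular load: ½ × 5.22 × 6.9 = 18.009 kip, acting at 4.9 ft from P (one-third of the span from the peak).
ΣF_x = 0: P_x = 0.
ΣF_y = 0: P_y − 5 − ½·5.22·6.9 = 0 → P_y = 23.01 kip.
ΣM about P: M_P − 5·13.9 − (½·5.22·6.9)·4.9 = 0 → M_P = 157.7 kip·ft.

P_x = 0, P_y = 23.01 kip, M_P = 157.7 kip·ft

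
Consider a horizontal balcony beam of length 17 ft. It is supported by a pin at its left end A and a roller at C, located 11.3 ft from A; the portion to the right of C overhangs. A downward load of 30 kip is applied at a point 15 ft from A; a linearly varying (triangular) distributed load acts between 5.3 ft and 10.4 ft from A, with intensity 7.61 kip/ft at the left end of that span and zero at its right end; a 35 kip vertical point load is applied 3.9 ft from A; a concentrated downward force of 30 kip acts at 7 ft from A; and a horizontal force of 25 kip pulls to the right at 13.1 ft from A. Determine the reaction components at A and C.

Resultant of the triangular load: ½ × 7.61 × 5.1 = 19.4055 kip, acting at 7 ft from A (one-third of the span from the peak).
ΣM about A: C_y·11.3 − 30·15 − (½·7.61·5.1)·7 − 35·3.9 − 30·7 = 0 → C_y = 932.3385/11.3 = 82.5078 ≈ 82.51 kip.
ΣF_y = 0: A_y + 82.5078 − 30 − ½·7.61·5.1 − 35 − 30 = 0 → A_y = 31.90 kip.
ΣF_x = 0: A_x + 25 = 0 → A_x = -25.00 kip.

A_x = -25.00 kip, A_y = 31.90 kip, C_y = 82.51 kip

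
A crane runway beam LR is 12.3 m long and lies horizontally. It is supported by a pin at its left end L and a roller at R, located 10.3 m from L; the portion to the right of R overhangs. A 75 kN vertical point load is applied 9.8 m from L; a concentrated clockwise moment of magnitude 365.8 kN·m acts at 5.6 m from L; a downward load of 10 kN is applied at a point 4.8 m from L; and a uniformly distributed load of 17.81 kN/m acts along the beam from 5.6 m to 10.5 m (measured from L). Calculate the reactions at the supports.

L_x = 0, L_y = -7.470 kN, R_y = 179.7 kN

Resultant of the distributed load: 17.81 × 4.9 = 87.269 kN at 8.05 m from L.
Moments about L: R_y·10.3 − 75·9.8 − 365.8 − 10·4.8 − (17.81·4.9)·8.05 = 0 → R_y = 1851.31545/10.3 = 179.739 ≈ 179.7 kN.
ΣF_y = 0: L_y + 179.739 − 75 − 10 − 17.81·4.9 = 0 → L_y = -7.470 kN.
ΣF_x = 0: no horizontal applied forces, so L_x = 0.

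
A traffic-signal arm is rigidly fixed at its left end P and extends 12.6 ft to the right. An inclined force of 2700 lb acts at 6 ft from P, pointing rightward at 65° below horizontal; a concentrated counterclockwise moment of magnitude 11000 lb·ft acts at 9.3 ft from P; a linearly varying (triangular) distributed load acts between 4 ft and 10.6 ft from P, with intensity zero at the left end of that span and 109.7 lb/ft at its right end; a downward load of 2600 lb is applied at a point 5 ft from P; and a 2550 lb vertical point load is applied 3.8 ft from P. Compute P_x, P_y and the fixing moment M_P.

Resultant of the triangular load: ½ × 109.7 × 6.6 = 362.01 lb, acting at 8.4 ft from P (one-third of the span from the peak).
ΣF_x = 0: P_x + 2700·cos65° = 0 → P_x = -1141 lb.
ΣF_y = 0: P_y − 2700·sin65° − ½·109.7·6.6 − 2600 − 2550 = 0 → P_y = 7959 lb.
ΣM about P: M_P − 2700·sin65°·6 + 11000 − (½·109.7·6.6)·8.4 − 2600·5 − 2550·3.8 = 0 → M_P = 29410 lb·ft.

P_x = -1141 lb, P_y = 7959 lb, M_P = 29410 lb·ft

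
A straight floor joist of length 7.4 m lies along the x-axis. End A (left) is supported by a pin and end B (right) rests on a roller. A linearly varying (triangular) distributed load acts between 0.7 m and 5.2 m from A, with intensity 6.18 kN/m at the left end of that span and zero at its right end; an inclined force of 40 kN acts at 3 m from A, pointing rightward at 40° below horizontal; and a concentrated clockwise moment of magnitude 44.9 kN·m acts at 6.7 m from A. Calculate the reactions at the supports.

A_x = -30.64 kN, A_y = 18.99 kN, B_y = 20.63 kN

Resultant of the triangular load: ½ × 6.18 × 4.5 = 13.905 kN, acting at 2.2 m from A (one-third of the span from the peak).
Moments about A: B_y·7.4 − (½·6.18·4.5)·2.2 − 40·sin40°·3 − 44.9 = 0 → B_y = 152.626/7.4 = 20.6251 ≈ 20.63 kN.
ΣF_y = 0: A_y + 20.6251 − ½·6.18·4.5 − 40·sin40° = 0 → A_y = 18.99 kN.
ΣF_x = 0: A_x + 40·cos40° = 0 → A_x = -30.64 kN.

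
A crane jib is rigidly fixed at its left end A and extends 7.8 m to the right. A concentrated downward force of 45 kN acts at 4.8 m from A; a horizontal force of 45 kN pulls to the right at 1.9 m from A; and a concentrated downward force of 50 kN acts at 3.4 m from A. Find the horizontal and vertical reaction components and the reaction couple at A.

A_x = -45.00 kN, A_y = 95.00 kN, M_A = 386.0 kN·m

ΣF_x = 0: A_x + 45 = 0 → A_x = -45.00 kN.
ΣF_y = 0: A_y − 45 − 50 = 0 → A_y = 95.00 kN.
ΣM about A: M_A − 45·4.8 − 50·3.4 = 0 → M_A = 386.0 kN·m.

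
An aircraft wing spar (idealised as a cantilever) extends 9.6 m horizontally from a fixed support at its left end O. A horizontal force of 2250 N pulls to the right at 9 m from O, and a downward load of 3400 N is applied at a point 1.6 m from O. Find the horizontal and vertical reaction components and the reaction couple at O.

ΣF_x = 0: O_x + 2250 = 0 → O_x = -2250 N.
ΣF_y = 0: O_y − 3400 = 0 → O_y = 3400 N.
ΣM about O: M_O − 3400·1.6 = 0 → M_O = 5440 N·m.

O_x = -2250 N, O_y = 3400 N, M_O = 5440 N·m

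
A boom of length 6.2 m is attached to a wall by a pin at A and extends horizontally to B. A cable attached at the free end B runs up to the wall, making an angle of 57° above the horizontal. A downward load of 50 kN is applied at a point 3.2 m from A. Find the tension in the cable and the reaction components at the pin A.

ΣM about A: T·sin57°·6.2 − 50·3.2 = 0 → T = 160/(6.2·0.838671) = 30.7706 ≈ 30.77 kN.
ΣF_x = 0: A_x − T·cos57° = 0 → A_x = 30.7706 × 0.544639 = 16.76 kN.
ΣF_y = 0: A_y + T·sin57° − 50 = 0 → A_y = 50 − 30.7706 × 0.838671 = 24.19 kN.

T = 30.77 kN, A_x = 16.76 kN, A_y = 24.19 kN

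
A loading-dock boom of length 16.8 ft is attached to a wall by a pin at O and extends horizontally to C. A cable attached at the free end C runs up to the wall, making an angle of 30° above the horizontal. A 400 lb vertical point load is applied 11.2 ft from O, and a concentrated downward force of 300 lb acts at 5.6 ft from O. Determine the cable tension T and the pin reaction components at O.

T = 733.3 lb, O_x = 635.1 lb, O_y = 333.3 lb

ΣM about O: T·sin30°·16.8 − 400·11.2 − 300·5.6 = 0 → T = 6160/(16.8·0.5) = 733.333 ≈ 733.3 lb.
ΣF_x = 0: O_x − T·cos30° = 0 → O_x = 733.333 × 0.866025 = 635.1 lb.
ΣF_y = 0: O_y + T·sin30° − 400 − 300 = 0 → O_y = 700 − 733.333 × 0.5 = 333.3 lb.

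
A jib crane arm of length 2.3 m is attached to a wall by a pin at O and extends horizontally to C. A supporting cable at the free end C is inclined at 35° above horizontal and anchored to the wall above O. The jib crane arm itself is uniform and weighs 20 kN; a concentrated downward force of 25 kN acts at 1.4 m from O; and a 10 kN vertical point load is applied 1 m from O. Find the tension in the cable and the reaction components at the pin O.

T = 51.55 kN, O_x = 42.22 kN, O_y = 25.43 kN

ΣM about O: T·sin35°·2.3 − 20·1.15 − 25·1.4 − 10·1 = 0 → T = 68/(2.3·0.573576) = 51.5454 ≈ 51.55 kN.
ΣF_x = 0: O_x − T·cos35° = 0 → O_x = 51.5454 × 0.819152 = 42.22 kN.
ΣF_y = 0: O_y + T·sin35° − 20 − 25 − 10 = 0 → O_y = 55 − 51.5454 × 0.573576 = 25.43 kN.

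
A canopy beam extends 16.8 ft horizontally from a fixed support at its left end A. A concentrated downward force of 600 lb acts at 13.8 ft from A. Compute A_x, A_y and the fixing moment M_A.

ΣF_x = 0: A_x = 0.
ΣF_y = 0: A_y − 600 = 0 → A_y = 600.0 lb.
ΣM about A: M_A − 600·13.8 = 0 → M_A = 8280 lb·ft.

A_x = 0, A_y = 600.0 lb, M_A = 8280 lb·ft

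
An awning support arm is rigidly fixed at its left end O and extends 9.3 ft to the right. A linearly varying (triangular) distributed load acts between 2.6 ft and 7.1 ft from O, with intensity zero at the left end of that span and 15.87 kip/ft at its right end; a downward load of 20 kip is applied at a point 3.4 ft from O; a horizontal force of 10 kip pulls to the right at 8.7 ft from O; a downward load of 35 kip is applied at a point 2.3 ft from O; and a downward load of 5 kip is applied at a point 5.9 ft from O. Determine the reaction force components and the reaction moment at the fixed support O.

Resultant of the triangular load: ½ × 15.87 × 4.5 = 35.7075 kip, acting at 5.6 ft from O (one-third of the span from the peak).
ΣF_x = 0: O_x + 10 = 0 → O_x = -10.00 kip.
ΣF_y = 0: O_y − ½·15.87·4.5 − 20 − 35 − 5 = 0 → O_y = 95.71 kip.
ΣM about O: M_O − (½·15.87·4.5)·5.6 − 20·3.4 − 35·2.3 − 5·5.9 = 0 → M_O = 378.0 kip·ft.

O_x = -10.00 kip, O_y = 95.71 kip, M_O = 378.0 kip·ft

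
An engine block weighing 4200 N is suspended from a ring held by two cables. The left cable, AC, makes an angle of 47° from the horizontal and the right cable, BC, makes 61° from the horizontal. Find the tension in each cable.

T_AC = 2141 N, T_BC = 3012 N

ΣF_x = 0: −T_AC·cos47° + T_BC·cos61° = 0 → T_BC = 1.40673·T_AC.
ΣF_y = 0: T_AC·sin47° + T_BC·sin61° = 4200.
Substitute: T_AC·(0.731354 + 1.40673·0.87462) = 4200 → T_AC = 2140.99 ≈ 2141 N.
Then T_BC = 1.40673 × 2140.99 = 3012 N.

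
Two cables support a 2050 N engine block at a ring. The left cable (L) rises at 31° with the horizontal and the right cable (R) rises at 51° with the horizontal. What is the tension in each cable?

T_L = 1303 N, T_R = 1774 N

ΣF_x = 0: −T_L·cos31° + T_R·cos51° = 0 → T_R = 1.36205·T_L.
ΣF_y = 0: T_L·sin31° + T_R·sin51° = 2050.
Substitute: T_L·(0.515038 + 1.36205·0.777146) = 2050 → T_L = 1302.79 ≈ 1303 N.
Then T_R = 1.36205 × 1302.79 = 1774 N.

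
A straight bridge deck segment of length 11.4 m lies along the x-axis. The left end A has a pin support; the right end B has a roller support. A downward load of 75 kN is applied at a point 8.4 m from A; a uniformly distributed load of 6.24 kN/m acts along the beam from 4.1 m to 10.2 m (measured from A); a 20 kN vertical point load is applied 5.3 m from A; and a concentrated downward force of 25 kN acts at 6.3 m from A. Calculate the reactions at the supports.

Resultant of the distributed load: 6.24 × 6.1 = 38.064 kN at 7.15 m from A.
ΣM about A: B_y·11.4 − 75·8.4 − (6.24·6.1)·7.15 − 20·5.3 − 25·6.3 = 0 → B_y = 1165.6576/11.4 = 102.251 ≈ 102.3 kN.
ΣF_y = 0: A_y + 102.251 − 75 − 6.24·6.1 − 20 − 25 = 0 → A_y = 55.81 kN.
ΣF_x = 0: no horizontal applied forces, so A_x = 0.

A_x = 0, A_y = 55.81 kN, B_y = 102.3 kN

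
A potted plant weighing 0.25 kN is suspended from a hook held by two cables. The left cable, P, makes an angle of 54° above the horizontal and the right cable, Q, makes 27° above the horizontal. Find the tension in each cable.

T_P = 0.2255 kN, T_Q = 0.1488 kN

ΣF_x = 0: −T_P·cos54° + T_Q·cos27° = 0 → T_Q = 0.659687·T_P.
ΣF_y = 0: T_P·sin54° + T_Q·sin27° = 0.25.
Substitute: T_P·(0.809017 + 0.659687·0.45399) = 0.25 → T_P = 0.225528 ≈ 0.2255 kN.
Then T_Q = 0.659687 × 0.225528 = 0.1488 kN.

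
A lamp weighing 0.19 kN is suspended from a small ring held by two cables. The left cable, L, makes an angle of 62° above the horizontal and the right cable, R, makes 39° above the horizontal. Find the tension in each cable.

T_L = 0.1504 kN, T_R = 0.09087 kN

ΣF_x = 0: −T_L·cos62° + T_R·cos39° = 0 → T_R = 0.604097·T_L.
ΣF_y = 0: T_L·sin62° + T_R·sin39° = 0.19.
Substitute: T_L·(0.882948 + 0.604097·0.62932) = 0.19 → T_L = 0.150421 ≈ 0.1504 kN.
Then T_R = 0.604097 × 0.150421 = 0.09087 kN.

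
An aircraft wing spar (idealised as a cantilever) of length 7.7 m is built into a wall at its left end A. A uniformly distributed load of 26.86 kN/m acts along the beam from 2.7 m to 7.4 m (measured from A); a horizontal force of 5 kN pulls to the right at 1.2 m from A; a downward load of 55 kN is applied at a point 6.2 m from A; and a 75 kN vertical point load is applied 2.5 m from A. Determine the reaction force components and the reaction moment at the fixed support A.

A_x = -5.000 kN, A_y = 256.2 kN, M_A = 1166 kN·m

Resultant of the distributed load: 26.86 × 4.7 = 126.242 kN at 5.05 m from A.
ΣF_x = 0: A_x + 5 = 0 → A_x = -5.000 kN.
ΣF_y = 0: A_y − 26.86·4.7 − 55 − 75 = 0 → A_y = 256.2 kN.
ΣM about A: M_A − (26.86·4.7)·5.05 − 55·6.2 − 75·2.5 = 0 → M_A = 1166 kN·m.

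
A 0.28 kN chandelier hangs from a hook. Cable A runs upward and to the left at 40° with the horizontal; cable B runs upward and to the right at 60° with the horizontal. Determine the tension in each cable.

ΣF_x = 0: −T_A·cos40° + T_B·cos60° = 0 → T_B = 1.53209·T_A.
ΣF_y = 0: T_A·sin40° + T_B·sin60° = 0.28.
Substitute: T_A·(0.642788 + 1.53209·0.866025) = 0.28 → T_A = 0.14216 ≈ 0.1422 kN.
Then T_B = 1.53209 × 0.14216 = 0.2178 kN.

T_A = 0.1422 kN, T_B = 0.2178 kN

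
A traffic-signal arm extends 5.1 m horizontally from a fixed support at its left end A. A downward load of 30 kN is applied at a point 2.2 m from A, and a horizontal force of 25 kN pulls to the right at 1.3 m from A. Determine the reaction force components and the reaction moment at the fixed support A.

A_x = -25.00 kN, A_y = 30.00 kN, M_A = 66.00 kN·m

ΣF_x = 0: A_x + 25 = 0 → A_x = -25.00 kN.
ΣF_y = 0: A_y − 30 = 0 → A_y = 30.00 kN.
ΣM about A: M_A − 30·2.2 = 0 → M_A = 66.00 kN·m.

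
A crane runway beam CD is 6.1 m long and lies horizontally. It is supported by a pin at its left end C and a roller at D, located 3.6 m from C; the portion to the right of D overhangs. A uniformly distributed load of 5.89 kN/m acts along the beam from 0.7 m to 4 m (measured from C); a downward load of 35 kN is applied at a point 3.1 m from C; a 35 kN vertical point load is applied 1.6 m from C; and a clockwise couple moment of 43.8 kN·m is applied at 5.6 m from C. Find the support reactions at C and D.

C_x = 0, C_y = 18.89 kN, D_y = 70.55 kN

Resultant of the distributed load: 5.89 × 3.3 = 19.437 kN at 2.35 m from C.
Taking moments about C: D_y·3.6 − (5.89·3.3)·2.35 − 35·3.1 − 35·1.6 − 43.8 = 0 → D_y = 253.97695/3.6 = 70.5492 ≈ 70.55 kN.
ΣF_y = 0: C_y + 70.5492 − 5.89·3.3 − 35 − 35 = 0 → C_y = 18.89 kN.
ΣF_x = 0: no horizontal applied forces, so C_x = 0.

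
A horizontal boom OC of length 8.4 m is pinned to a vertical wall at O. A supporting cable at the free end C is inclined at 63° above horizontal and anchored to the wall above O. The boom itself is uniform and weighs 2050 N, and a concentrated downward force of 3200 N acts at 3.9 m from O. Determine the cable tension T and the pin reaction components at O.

ΣM about O: T·sin63°·8.4 − 2050·4.2 − 3200·3.9 = 0 → T = 21090/(8.4·0.891007) = 2817.84 ≈ 2818 N.
ΣF_x = 0: O_x − T·cos63° = 0 → O_x = 2817.84 × 0.45399 = 1279 N.
ΣF_y = 0: O_y + T·sin63° − 2050 − 3200 = 0 → O_y = 5250 − 2817.84 × 0.891007 = 2739 N.

T = 2818 N, O_x = 1279 N, O_y = 2739 N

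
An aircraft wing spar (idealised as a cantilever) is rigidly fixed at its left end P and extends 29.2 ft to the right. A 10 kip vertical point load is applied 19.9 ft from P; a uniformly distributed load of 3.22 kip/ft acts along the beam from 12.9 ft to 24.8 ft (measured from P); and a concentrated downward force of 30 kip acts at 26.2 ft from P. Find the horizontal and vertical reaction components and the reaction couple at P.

P_x = 0, P_y = 78.32 kip, M_P = 1707 kip·ft

Resultant of the distributed load: 3.22 × 11.9 = 38.318 kip at 18.85 ft from P.
ΣF_x = 0: P_x = 0.
ΣF_y = 0: P_y − 10 − 3.22·11.9 − 30 = 0 → P_y = 78.32 kip.
ΣM about P: M_P − 10·19.9 − (3.22·11.9)·18.85 − 30·26.2 = 0 → M_P = 1707 kip·ft.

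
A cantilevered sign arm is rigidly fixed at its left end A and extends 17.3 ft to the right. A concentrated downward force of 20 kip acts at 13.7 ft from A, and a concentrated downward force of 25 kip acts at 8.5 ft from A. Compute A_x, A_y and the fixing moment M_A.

ΣF_x = 0: A_x = 0.
ΣF_y = 0: A_y − 20 − 25 = 0 → A_y = 45.00 kip.
ΣM about A: M_A − 20·13.7 − 25·8.5 = 0 → M_A = 486.5 kip·ft.

A_x = 0, A_y = 45.00 kip, M_A = 486.5 kip·ft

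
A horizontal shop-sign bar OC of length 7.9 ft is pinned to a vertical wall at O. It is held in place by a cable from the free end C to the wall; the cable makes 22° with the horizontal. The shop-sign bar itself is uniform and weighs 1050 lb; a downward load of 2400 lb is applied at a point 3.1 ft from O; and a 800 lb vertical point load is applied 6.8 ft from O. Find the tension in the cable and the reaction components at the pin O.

T = 5754 lb, O_x = 5335 lb, O_y = 2095 lb

ΣM about O: T·sin22°·7.9 − 1050·3.95 − 2400·3.1 − 800·6.8 = 0 → T = 17027.5/(7.9·0.374607) = 5753.71 ≈ 5754 lb.
ΣF_x = 0: O_x − T·cos22° = 0 → O_x = 5753.71 × 0.927184 = 5335 lb.
ΣF_y = 0: O_y + T·sin22° − 1050 − 2400 − 800 = 0 → O_y = 4250 − 5753.71 × 0.374607 = 2095 lb.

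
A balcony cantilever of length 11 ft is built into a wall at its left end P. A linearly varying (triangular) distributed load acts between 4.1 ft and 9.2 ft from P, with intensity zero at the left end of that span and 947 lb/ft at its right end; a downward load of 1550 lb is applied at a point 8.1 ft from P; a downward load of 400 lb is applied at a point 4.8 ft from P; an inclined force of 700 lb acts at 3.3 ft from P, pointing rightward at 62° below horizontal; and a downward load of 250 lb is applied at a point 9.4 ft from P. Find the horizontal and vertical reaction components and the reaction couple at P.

Resultant of the triangular load: ½ × 947 × 5.1 = 2414.85 lb, acting at 7.5 ft from P (one-third of the span from the peak).
ΣF_x = 0: P_x + 700·cos62° = 0 → P_x = -328.6 lb.
ΣF_y = 0: P_y − ½·947·5.1 − 1550 − 400 − 700·sin62° − 250 = 0 → P_y = 5233 lb.
ΣM about P: M_P − (½·947·5.1)·7.5 − 1550·8.1 − 400·4.8 − 700·sin62°·3.3 − 250·9.4 = 0 → M_P = 36980 lb·ft.

P_x = -328.6 lb, P_y = 5233 lb, M_P = 36980 lb·ft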